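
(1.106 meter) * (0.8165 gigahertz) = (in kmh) 3.251e+09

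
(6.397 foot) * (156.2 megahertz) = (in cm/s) 3.046e+10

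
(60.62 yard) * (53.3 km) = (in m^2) 2.954e+06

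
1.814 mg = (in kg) 1.814e-06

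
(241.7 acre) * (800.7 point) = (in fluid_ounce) 9.342e+09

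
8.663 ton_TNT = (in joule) 3.625e+10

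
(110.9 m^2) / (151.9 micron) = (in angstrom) 7.301e+15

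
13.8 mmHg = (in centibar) 1.84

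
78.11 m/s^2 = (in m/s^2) 78.11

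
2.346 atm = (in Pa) 2.377e+05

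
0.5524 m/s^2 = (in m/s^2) 0.5524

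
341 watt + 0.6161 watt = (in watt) 341.6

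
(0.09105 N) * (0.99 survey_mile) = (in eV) 9.054e+20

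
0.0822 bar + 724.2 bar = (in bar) 724.3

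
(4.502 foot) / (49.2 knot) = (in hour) 1.506e-05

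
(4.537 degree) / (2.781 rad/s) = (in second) 0.02847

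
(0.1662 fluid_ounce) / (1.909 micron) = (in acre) 0.0006362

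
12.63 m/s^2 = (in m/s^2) 12.63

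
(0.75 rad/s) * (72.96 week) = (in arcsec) 6.826e+12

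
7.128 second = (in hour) 0.00198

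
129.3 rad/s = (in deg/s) 7408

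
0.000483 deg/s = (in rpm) 8.05e-05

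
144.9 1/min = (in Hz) 2.415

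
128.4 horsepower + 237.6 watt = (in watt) 9.599e+04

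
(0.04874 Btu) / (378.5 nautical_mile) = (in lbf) 1.649e-05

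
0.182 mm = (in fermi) 1.82e+11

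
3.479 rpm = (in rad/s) 0.3643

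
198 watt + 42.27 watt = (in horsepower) 0.3222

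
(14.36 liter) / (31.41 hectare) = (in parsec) 1.482e-24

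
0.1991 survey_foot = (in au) 4.057e-13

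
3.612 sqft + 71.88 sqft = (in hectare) 0.0007013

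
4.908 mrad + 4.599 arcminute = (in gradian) 0.3976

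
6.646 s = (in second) 6.646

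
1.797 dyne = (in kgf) 1.832e-06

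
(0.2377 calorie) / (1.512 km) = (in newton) 0.0006578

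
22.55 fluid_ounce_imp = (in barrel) 0.00403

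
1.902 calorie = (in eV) 4.967e+19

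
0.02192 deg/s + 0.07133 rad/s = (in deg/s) 4.109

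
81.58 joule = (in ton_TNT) 1.95e-08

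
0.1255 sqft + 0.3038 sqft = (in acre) 9.855e-06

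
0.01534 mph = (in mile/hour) 0.01534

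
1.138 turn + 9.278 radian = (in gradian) 1046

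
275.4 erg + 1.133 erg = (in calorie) 6.609e-06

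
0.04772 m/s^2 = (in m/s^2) 0.04772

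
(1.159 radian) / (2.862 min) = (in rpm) 0.06445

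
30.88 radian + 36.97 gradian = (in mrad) 3.146e+04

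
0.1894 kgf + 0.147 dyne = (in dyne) 1.857e+05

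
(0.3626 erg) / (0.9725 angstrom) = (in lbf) 83.82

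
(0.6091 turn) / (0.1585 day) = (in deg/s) 0.01601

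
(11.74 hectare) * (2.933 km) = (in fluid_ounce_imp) 1.212e+13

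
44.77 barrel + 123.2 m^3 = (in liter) 1.303e+05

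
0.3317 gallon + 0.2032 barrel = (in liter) 33.56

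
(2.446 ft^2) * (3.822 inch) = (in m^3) 0.02206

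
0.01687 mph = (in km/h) 0.02715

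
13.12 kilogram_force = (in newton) 128.7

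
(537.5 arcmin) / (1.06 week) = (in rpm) 2.329e-06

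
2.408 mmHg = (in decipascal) 3210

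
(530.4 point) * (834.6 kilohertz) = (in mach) 458.6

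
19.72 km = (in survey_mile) 12.25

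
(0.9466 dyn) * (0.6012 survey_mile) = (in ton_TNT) 2.189e-12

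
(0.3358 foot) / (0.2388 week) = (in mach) 2.081e-09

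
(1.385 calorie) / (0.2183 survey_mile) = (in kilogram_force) 0.001682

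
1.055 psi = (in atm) 0.07179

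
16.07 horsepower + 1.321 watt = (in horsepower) 16.07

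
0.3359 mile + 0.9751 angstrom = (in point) 1.532e+06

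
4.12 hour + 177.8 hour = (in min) 1.092e+04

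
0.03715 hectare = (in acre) 0.0918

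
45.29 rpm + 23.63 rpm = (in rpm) 68.92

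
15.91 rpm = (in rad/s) 1.666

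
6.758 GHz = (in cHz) 6.758e+11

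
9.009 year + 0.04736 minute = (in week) 469.8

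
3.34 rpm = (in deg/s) 20.04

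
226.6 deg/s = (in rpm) 37.77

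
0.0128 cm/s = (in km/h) 0.0004608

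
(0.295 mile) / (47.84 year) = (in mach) 9.242e-10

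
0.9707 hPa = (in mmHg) 0.7281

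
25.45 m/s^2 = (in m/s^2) 25.45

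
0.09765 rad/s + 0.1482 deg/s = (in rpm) 0.9572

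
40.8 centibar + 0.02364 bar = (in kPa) 43.16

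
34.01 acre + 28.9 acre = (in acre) 62.91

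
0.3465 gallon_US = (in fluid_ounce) 44.35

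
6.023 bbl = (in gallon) 253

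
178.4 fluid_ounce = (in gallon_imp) 1.161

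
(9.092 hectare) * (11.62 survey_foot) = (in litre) 3.22e+08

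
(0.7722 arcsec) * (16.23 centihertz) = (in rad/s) 6.076e-07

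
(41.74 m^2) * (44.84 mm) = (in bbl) 11.77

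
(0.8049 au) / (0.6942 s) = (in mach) 5.094e+08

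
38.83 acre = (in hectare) 15.71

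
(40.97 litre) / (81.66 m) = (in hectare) 5.017e-08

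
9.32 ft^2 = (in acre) 0.000214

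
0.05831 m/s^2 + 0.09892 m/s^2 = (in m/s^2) 0.1572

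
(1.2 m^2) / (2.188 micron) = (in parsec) 1.777e-11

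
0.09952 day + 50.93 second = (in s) 8649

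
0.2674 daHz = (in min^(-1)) 160.4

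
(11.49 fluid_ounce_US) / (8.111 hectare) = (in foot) 1.374e-08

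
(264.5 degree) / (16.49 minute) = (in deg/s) 0.2673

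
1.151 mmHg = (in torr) 1.151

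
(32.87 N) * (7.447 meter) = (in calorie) 58.5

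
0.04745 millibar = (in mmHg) 0.03559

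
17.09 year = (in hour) 1.497e+05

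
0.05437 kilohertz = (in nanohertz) 5.437e+10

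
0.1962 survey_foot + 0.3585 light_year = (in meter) 3.392e+15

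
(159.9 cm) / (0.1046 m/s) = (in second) 15.29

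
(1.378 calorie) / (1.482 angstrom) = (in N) 3.89e+10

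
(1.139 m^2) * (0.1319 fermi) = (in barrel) 9.449e-16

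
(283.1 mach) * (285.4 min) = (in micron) 1.651e+15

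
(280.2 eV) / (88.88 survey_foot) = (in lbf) 3.725e-19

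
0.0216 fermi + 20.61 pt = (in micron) 7271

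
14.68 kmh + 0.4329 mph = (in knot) 8.303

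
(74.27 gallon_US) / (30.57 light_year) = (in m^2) 9.721e-19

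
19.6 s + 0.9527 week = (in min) 9604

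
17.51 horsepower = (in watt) 1.306e+04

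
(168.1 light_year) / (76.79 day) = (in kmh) 8.629e+11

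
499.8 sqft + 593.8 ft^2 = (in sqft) 1094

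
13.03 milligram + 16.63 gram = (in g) 16.64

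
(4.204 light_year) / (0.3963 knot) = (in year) 6.186e+09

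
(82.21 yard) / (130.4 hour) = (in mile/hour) 0.0003582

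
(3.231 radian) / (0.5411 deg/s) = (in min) 5.702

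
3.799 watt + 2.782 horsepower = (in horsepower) 2.787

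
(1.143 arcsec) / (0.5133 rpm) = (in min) 1.718e-06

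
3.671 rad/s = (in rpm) 35.06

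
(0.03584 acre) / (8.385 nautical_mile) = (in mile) 5.804e-06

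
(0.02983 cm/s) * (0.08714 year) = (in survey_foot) 2689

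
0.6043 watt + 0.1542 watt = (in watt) 0.7585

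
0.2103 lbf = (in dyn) 9.355e+04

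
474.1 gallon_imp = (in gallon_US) 569.4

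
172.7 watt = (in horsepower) 0.2316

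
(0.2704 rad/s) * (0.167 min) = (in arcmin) 9314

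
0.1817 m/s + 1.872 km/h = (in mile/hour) 1.57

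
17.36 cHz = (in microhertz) 1.736e+05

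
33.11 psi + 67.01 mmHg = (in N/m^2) 2.372e+05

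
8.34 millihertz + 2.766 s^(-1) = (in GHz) 2.774e-09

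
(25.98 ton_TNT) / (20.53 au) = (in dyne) 3539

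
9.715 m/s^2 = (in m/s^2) 9.715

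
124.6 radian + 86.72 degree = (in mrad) 1.261e+05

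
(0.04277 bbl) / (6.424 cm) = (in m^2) 0.1059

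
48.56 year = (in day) 1.772e+04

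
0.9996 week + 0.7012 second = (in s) 6.046e+05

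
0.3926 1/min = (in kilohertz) 6.543e-06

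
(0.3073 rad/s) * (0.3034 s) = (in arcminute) 320.5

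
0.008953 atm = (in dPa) 9072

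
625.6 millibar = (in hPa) 625.6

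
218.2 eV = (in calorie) 8.356e-18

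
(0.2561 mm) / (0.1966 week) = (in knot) 4.187e-09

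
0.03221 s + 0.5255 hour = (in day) 0.0219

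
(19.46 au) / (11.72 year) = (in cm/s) 7.877e+05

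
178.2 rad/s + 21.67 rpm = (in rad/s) 180.5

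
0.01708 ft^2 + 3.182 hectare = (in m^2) 3.182e+04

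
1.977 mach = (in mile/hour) 1506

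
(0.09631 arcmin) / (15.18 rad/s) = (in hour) 5.127e-10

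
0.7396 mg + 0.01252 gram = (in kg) 1.326e-05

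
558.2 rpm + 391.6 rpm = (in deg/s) 5699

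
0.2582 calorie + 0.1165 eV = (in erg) 1.08e+07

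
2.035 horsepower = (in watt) 1517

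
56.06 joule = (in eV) 3.499e+20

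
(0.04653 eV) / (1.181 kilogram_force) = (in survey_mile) 4e-25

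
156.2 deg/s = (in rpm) 26.03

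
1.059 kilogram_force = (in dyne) 1.039e+06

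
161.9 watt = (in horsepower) 0.2171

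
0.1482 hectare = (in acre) 0.3662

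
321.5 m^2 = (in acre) 0.07944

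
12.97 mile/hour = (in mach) 0.01703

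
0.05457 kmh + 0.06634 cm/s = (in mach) 4.647e-05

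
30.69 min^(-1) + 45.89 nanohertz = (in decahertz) 0.05115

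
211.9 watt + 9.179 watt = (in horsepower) 0.2965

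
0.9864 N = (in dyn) 9.864e+04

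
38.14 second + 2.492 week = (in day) 17.44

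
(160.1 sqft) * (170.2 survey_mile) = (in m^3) 4.074e+06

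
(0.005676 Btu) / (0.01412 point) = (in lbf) 2.703e+05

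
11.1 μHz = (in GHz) 1.11e-14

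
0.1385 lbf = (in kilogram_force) 0.06282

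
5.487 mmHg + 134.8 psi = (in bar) 9.301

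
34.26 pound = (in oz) 548.2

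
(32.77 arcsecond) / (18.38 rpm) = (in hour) 2.293e-08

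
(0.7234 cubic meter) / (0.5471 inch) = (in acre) 0.01286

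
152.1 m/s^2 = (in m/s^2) 152.1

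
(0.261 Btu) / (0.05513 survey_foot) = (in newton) 1.639e+04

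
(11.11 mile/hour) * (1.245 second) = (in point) 1.753e+04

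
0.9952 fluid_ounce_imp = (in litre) 0.02828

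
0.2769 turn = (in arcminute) 5981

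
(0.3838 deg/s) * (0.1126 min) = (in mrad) 45.26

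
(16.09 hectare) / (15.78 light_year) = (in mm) 1.078e-09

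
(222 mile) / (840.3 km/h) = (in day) 0.01772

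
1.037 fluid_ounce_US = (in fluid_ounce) 1.037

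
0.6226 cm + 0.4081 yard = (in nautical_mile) 0.0002049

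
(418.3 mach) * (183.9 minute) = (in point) 4.455e+12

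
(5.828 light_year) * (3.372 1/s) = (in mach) 5.46e+14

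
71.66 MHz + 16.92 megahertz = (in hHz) 8.858e+05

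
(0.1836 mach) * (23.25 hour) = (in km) 5233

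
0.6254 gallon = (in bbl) 0.01489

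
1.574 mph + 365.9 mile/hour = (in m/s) 164.3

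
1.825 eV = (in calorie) 6.988e-20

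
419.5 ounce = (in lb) 26.22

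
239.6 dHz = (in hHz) 0.2396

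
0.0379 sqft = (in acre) 8.701e-07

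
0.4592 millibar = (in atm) 0.0004532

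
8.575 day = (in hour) 205.8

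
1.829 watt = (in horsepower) 0.002453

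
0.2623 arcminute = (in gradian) 0.004857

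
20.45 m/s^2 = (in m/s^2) 20.45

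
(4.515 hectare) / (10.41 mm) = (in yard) 4.743e+06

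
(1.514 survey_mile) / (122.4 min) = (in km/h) 1.194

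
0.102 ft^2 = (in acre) 2.342e-06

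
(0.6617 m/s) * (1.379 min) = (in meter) 54.75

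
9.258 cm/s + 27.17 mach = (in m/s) 9251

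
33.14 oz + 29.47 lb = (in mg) 1.431e+07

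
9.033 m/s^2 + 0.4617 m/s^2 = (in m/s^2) 9.495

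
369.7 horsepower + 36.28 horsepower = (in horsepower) 406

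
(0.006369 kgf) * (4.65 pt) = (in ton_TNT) 2.449e-14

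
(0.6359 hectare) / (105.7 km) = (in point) 170.5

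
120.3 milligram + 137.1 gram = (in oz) 4.84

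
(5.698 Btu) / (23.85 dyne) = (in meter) 2.521e+07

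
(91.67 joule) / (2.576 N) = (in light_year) 3.761e-15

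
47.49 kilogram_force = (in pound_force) 104.7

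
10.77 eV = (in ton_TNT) 4.124e-28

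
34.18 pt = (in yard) 0.01319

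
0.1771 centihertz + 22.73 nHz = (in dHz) 0.01771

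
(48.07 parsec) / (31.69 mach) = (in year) 4.359e+06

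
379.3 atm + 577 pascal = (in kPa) 3.843e+04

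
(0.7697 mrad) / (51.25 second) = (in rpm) 0.0001434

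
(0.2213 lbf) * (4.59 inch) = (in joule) 0.1148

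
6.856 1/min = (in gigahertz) 1.143e-10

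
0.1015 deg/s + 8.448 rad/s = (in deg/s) 484.1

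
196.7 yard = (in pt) 5.098e+05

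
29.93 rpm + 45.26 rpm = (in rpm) 75.19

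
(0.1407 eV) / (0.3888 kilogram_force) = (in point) 1.676e-17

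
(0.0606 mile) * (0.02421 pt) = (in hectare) 8.329e-08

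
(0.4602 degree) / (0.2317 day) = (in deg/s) 2.299e-05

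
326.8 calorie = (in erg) 1.367e+10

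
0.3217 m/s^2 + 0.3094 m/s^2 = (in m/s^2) 0.6311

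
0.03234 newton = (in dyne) 3234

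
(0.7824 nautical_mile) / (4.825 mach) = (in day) 1.021e-05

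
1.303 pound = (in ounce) 20.85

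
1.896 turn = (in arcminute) 4.095e+04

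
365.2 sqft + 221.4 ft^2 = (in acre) 0.01347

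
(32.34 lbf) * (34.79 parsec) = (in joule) 1.544e+20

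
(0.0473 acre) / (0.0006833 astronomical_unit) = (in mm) 0.001873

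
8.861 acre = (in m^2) 3.586e+04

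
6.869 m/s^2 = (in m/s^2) 6.869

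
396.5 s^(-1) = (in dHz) 3965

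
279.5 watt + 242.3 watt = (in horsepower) 0.6997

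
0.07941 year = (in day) 28.98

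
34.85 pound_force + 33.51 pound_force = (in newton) 304.1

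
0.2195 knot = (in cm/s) 11.29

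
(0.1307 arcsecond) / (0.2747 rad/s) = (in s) 2.307e-06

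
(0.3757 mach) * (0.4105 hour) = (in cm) 1.89e+07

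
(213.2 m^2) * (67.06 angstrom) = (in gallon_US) 0.0003777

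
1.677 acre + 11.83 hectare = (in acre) 30.91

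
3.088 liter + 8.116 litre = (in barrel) 0.07047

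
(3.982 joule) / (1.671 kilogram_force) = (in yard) 0.2657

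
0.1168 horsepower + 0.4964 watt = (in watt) 87.59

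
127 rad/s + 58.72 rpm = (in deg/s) 7629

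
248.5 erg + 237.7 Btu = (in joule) 2.508e+05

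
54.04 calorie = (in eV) 1.411e+21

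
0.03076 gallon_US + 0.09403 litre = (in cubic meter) 0.0002105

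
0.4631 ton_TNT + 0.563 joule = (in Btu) 1.837e+06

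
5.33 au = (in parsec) 2.584e-05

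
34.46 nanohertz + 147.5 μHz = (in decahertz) 1.475e-05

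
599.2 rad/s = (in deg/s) 3.433e+04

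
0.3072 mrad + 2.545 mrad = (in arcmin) 9.805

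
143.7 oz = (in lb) 8.981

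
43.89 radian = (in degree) 2515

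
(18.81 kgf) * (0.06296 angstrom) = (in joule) 1.161e-09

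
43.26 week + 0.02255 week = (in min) 4.363e+05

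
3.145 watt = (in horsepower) 0.004218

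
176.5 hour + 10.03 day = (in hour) 417.2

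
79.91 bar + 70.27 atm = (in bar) 151.1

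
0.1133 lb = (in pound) 0.1133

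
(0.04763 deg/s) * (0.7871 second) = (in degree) 0.03749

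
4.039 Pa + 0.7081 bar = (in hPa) 708.1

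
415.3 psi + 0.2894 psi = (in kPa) 2865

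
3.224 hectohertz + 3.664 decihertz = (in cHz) 3.228e+04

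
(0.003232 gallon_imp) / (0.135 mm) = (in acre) 2.689e-05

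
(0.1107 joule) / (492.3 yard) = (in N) 0.0002459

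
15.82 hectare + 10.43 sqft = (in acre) 39.09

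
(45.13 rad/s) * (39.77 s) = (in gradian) 1.143e+05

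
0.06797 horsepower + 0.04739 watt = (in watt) 50.73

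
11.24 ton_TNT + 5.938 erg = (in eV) 2.935e+29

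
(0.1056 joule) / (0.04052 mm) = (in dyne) 2.606e+08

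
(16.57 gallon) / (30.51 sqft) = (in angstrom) 2.213e+08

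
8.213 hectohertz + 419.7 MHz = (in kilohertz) 4.197e+05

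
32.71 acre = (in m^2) 1.324e+05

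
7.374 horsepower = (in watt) 5499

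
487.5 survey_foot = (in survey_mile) 0.09233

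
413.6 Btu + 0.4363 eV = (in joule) 4.364e+05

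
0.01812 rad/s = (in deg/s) 1.038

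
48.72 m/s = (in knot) 94.7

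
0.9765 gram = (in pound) 0.002153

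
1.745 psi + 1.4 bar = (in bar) 1.52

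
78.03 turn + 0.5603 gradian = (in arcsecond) 1.011e+08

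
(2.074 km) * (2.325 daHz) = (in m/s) 4.822e+04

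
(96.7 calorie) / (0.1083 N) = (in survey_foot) 1.226e+04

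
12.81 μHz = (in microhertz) 12.81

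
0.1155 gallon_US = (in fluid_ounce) 14.78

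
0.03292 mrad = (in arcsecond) 6.79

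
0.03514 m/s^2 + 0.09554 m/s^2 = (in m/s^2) 0.1307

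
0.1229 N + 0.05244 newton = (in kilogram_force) 0.01788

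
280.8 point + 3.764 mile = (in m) 6058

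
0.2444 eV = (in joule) 3.916e-20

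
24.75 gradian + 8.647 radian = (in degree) 517.7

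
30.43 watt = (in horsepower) 0.04081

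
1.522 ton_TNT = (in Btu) 6.036e+06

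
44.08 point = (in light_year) 1.644e-18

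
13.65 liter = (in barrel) 0.08586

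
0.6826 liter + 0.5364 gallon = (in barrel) 0.01706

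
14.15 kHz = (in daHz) 1415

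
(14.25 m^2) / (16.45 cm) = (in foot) 284.2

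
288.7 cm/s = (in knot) 5.612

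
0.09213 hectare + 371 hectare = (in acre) 917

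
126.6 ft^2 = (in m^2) 11.76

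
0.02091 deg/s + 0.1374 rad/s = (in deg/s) 7.893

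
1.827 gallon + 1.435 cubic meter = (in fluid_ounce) 4.876e+04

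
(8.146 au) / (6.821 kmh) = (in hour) 1.787e+08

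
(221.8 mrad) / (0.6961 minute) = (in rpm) 0.05071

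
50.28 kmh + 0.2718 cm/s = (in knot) 27.15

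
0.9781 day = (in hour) 23.47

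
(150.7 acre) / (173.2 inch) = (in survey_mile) 86.14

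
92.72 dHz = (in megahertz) 9.272e-06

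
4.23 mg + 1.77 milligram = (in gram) 0.006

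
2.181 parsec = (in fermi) 6.73e+31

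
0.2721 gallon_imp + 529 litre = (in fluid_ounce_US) 1.793e+04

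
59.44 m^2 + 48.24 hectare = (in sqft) 5.193e+06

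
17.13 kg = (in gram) 1.713e+04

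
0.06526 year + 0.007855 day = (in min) 3.431e+04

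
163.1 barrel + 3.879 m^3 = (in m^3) 29.81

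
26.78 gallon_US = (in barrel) 0.6376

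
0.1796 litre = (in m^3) 0.0001796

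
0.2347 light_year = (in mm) 2.22e+18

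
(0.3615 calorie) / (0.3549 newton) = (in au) 2.849e-11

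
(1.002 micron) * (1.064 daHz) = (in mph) 2.385e-05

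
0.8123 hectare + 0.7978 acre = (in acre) 2.805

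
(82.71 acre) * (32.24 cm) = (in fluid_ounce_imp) 3.798e+09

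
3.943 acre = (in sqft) 1.718e+05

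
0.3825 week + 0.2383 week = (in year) 0.01191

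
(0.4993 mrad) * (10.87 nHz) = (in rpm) 5.183e-11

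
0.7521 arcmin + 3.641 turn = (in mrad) 2.288e+04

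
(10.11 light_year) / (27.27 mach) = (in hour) 2.861e+09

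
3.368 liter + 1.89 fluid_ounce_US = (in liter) 3.424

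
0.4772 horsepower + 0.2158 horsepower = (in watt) 516.8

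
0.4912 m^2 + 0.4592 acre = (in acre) 0.4593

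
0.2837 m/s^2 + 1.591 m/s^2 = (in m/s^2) 1.875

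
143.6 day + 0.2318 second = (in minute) 2.068e+05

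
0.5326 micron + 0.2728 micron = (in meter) 8.054e-07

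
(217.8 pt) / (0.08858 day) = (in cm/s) 0.001004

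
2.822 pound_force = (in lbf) 2.822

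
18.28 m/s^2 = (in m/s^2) 18.28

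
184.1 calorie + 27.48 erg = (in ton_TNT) 1.841e-07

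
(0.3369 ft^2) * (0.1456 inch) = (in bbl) 0.0007281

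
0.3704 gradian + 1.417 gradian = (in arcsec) 5791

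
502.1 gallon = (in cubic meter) 1.901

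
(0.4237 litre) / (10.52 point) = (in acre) 2.821e-05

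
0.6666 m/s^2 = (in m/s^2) 0.6666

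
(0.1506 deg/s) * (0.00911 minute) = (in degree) 0.08232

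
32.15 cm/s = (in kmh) 1.157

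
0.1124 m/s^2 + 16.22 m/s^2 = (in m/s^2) 16.33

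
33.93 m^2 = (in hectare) 0.003393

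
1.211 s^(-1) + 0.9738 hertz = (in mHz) 2185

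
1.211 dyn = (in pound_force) 2.722e-06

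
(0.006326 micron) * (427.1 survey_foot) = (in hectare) 8.235e-11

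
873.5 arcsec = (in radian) 0.004235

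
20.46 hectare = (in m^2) 2.046e+05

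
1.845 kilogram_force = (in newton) 18.09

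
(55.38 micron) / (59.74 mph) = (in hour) 5.76e-10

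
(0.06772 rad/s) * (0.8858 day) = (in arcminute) 1.782e+07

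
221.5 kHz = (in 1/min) 1.329e+07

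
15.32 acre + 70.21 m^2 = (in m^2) 6.207e+04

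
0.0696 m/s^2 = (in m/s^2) 0.0696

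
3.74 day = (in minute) 5386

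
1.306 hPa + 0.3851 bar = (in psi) 5.604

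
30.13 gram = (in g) 30.13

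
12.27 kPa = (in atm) 0.1211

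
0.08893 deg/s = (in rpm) 0.01482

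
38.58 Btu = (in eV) 2.541e+23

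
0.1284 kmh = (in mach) 0.0001047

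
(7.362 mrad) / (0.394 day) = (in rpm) 2.065e-06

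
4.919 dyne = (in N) 4.919e-05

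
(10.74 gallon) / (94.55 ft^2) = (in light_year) 4.892e-19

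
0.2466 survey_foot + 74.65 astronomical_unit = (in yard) 1.221e+13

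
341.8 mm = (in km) 0.0003418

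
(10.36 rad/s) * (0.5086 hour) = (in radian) 1.897e+04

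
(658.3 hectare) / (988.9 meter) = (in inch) 2.621e+05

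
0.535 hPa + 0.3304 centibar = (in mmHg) 2.879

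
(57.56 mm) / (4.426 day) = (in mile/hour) 3.367e-07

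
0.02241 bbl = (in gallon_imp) 0.7837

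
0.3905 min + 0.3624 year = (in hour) 3175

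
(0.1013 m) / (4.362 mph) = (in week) 8.589e-08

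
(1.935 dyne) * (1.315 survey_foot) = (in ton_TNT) 1.854e-15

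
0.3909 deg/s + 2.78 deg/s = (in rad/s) 0.05534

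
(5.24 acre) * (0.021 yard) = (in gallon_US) 1.076e+05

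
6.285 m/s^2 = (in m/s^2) 6.285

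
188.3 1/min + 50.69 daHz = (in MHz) 0.00051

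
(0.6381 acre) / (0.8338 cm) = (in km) 309.7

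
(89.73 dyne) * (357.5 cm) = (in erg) 3.208e+04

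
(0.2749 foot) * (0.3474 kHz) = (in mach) 0.08549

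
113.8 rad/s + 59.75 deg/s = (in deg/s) 6580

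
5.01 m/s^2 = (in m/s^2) 5.01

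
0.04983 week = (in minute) 502.3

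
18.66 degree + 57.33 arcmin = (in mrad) 342.4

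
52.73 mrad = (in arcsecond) 1.088e+04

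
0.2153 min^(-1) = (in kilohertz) 3.588e-06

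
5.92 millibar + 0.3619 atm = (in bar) 0.3726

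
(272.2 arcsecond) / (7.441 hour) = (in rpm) 4.704e-07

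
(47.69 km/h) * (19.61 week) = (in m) 1.571e+08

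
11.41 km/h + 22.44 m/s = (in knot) 49.78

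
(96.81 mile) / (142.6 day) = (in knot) 0.02458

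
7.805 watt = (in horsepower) 0.01047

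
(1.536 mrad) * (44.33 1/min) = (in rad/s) 0.001135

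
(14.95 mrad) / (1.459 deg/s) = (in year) 1.862e-08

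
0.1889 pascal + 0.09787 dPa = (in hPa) 0.001987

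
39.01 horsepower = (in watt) 2.909e+04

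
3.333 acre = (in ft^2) 1.452e+05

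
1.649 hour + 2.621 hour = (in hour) 4.27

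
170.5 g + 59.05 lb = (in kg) 26.96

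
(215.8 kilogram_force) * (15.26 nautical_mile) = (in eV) 3.733e+26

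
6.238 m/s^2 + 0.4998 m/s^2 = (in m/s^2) 6.738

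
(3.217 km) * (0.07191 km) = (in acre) 57.16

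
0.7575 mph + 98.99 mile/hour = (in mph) 99.75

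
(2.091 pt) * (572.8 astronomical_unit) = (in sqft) 6.804e+11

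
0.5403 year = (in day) 197.2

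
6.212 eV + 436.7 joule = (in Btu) 0.4139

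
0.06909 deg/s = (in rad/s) 0.001206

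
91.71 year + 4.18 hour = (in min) 4.82e+07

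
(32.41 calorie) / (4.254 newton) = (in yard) 34.86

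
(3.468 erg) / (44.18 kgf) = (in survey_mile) 4.974e-13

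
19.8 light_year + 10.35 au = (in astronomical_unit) 1.252e+06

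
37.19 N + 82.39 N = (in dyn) 1.196e+07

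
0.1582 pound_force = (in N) 0.7037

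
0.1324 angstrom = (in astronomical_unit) 8.85e-23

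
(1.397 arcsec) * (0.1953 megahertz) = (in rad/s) 1.323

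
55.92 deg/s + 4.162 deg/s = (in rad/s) 1.049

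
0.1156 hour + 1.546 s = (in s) 417.7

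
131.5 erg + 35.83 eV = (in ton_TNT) 3.143e-15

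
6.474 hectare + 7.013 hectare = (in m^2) 1.349e+05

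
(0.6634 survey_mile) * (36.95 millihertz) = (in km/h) 142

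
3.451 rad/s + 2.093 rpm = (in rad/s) 3.67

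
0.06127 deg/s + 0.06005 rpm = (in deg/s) 0.4216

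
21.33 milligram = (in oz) 0.0007524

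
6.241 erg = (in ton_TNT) 1.492e-16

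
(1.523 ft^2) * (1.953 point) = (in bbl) 0.0006132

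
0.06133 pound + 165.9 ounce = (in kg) 4.731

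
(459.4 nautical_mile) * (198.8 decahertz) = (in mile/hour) 3.784e+09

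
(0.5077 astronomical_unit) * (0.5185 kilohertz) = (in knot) 7.655e+13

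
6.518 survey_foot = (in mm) 1987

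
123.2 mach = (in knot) 8.154e+04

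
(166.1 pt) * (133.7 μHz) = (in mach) 2.301e-08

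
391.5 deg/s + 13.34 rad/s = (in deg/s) 1156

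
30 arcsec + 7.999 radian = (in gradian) 509.2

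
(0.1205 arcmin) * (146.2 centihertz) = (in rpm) 0.0004894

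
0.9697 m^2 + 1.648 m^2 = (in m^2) 2.618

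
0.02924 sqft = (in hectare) 2.716e-07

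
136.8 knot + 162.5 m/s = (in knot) 452.7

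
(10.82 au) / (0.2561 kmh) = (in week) 3.762e+07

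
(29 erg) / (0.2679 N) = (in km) 1.082e-08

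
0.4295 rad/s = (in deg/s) 24.61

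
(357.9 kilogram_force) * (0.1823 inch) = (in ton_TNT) 3.884e-09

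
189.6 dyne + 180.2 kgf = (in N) 1767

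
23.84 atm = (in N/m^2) 2.416e+06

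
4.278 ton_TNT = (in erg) 1.79e+17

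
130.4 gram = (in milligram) 1.304e+05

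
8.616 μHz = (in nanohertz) 8616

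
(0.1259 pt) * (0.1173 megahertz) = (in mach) 0.0153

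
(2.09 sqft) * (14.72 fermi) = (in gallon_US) 7.55e-13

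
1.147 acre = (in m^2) 4642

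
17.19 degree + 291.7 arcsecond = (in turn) 0.04798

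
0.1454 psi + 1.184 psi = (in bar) 0.09166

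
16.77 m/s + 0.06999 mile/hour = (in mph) 37.58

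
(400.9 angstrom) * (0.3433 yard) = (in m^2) 1.258e-08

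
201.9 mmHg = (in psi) 3.904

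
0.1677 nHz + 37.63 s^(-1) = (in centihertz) 3763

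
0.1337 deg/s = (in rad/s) 0.002334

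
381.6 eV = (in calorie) 1.461e-17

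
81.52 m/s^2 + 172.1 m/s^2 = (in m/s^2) 253.6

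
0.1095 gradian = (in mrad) 1.72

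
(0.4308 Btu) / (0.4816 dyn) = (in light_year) 9.976e-09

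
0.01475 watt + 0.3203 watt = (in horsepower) 0.0004493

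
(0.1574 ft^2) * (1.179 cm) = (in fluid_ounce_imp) 6.068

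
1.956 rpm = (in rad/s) 0.2048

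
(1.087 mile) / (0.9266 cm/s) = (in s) 1.888e+05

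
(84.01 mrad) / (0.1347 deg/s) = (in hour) 0.009926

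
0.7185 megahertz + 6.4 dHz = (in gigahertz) 0.0007185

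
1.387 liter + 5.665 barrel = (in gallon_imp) 198.4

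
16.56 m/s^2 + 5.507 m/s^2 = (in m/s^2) 22.07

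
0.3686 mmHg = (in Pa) 49.14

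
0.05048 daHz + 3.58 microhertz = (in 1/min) 30.29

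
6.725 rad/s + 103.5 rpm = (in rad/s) 17.56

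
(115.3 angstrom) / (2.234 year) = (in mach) 4.806e-19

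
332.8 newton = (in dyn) 3.328e+07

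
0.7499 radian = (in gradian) 47.74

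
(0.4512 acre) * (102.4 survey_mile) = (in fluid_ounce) 1.017e+13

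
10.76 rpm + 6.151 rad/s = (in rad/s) 7.278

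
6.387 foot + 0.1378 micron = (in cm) 194.7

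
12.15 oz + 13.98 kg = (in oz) 505.3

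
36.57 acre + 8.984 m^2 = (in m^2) 1.48e+05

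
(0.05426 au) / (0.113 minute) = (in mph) 2.678e+09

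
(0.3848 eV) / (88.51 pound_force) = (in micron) 1.566e-16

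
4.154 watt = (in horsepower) 0.005571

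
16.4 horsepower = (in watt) 1.223e+04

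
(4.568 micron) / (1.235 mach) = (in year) 3.445e-16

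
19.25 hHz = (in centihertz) 1.925e+05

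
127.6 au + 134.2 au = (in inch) 1.542e+15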